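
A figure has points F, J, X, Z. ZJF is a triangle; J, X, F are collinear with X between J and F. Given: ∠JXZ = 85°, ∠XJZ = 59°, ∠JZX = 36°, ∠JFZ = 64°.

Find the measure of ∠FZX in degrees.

1. ∠FXZ = 95°  [linear pair at X on JF]
2. ∠XFZ = 64°  [X on ray FJ]
3. ∠FZX = 21°  [△ZXF]

∠FZX = 21°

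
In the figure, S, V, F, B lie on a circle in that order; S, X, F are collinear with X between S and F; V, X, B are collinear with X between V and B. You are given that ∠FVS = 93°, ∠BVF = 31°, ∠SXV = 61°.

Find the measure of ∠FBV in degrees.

∠FBV = 57°

1. ∠FBS = 87°  [cyclic SVFB, opposite ∠V+∠B]
2. ∠BSF = 31°  [same arc FB]
3. ∠BXF = 61°  [vertical angles at X]
4. ∠BFS = 62°  [△SFB]
5. ∠FBV = 57°  [△FXB]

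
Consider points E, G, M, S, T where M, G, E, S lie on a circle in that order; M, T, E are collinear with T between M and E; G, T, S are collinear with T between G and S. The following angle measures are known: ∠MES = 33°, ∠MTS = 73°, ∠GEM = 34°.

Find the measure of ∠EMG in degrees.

∠EMG = 40°

1. ∠MGS = 33°  [same arc MS]
2. ∠ETG = 73°  [vertical angles at T]
3. ∠GTM = 107°  [linear pair at T on ME]
4. ∠EMG = 40°  [△MTG]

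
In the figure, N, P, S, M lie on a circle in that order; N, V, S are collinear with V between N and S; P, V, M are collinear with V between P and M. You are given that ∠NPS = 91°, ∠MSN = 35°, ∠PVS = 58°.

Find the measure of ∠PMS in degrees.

∠PMS = 23°

1. ∠MPN = 35°  [same arc NM]
2. ∠NVP = 122°  [linear pair at V on NS]
3. ∠PNS = 23°  [△NVP]
4. ∠PMS = 23°  [same arc PS]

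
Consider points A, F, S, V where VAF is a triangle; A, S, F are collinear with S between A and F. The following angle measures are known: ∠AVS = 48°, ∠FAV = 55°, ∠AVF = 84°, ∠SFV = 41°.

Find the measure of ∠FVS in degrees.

∠FVS = 36°

1. ∠SAV = 55°  [S on ray AF]
2. ∠ASV = 77°  [△VAS]
3. ∠FSV = 103°  [linear pair at S on AF]
4. ∠FVS = 36°  [△VSF]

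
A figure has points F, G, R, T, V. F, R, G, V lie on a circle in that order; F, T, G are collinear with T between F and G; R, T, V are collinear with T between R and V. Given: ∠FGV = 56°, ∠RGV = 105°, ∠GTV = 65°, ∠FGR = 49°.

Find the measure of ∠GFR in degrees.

1. ∠FRV = 56°  [same arc FV]
2. ∠FTR = 65°  [vertical angles at T]
3. ∠GFR = 59°  [△FTR]

∠GFR = 59°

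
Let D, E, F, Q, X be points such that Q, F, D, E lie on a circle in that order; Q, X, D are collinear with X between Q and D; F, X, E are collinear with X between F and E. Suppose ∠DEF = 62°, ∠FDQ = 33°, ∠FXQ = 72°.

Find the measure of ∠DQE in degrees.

∠DQE = 39°

1. ∠DQF = 62°  [same arc FD]
2. ∠DFQ = 85°  [△QFD]
3. ∠DXE = 72°  [vertical angles at X]
4. ∠DEQ = 95°  [cyclic QFDE, opposite ∠F+∠E]
5. ∠EDQ = 46°  [△DXE]
6. ∠DQE = 39°  [△QDE]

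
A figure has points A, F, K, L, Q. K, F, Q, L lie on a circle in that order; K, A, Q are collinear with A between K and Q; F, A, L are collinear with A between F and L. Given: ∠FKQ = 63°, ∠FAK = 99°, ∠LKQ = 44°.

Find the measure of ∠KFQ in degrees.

1. ∠FAQ = 81°  [linear pair at A on KQ]
2. ∠LFQ = 44°  [same arc QL]
3. ∠FQK = 55°  [△FAQ]
4. ∠KFQ = 62°  [△KFQ]

∠KFQ = 62°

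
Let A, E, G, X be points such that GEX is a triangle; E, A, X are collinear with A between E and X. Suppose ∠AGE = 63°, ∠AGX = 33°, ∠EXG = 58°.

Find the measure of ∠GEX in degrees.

1. ∠AXG = 58°  [A on ray XE]
2. ∠GAX = 89°  [△GAX]
3. ∠EAG = 91°  [linear pair at A on EX]
4. ∠AEG = 26°  [△GEA]
5. ∠GEX = 26°  [A on ray EX]

∠GEX = 26°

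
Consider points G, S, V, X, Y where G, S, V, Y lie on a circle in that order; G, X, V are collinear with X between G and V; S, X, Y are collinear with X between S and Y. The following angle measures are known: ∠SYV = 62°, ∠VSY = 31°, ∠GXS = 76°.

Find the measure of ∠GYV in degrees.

∠GYV = 107°

1. ∠VGY = 31°  [same arc VY]
2. ∠VXY = 76°  [vertical angles at X]
3. ∠GVY = 42°  [△VXY]
4. ∠GYV = 107°  [△GVY]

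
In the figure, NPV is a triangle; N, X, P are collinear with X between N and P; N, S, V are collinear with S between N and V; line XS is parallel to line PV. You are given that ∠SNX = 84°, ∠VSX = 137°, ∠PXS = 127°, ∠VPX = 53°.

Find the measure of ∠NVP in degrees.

1. ∠PNV = 84°  [X on NP, S on NV]
2. ∠NPV = 53°  [X on ray PN]
3. ∠NVP = 43°  [△NPV]

∠NVP = 43°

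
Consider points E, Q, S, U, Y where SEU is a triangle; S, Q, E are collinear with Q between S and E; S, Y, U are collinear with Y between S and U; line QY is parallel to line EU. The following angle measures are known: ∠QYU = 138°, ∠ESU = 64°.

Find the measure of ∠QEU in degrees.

∠QEU = 74°

1. ∠QYS = 42°  [linear pair at Y on SU]
2. ∠QSY = 64°  [Q on SE, Y on SU]
3. ∠SQY = 74°  [△SQY]
4. ∠EQY = 106°  [linear pair at Q on SE]
5. ∠QEU = 74°  [QY∥EU, co-interior at E–Q]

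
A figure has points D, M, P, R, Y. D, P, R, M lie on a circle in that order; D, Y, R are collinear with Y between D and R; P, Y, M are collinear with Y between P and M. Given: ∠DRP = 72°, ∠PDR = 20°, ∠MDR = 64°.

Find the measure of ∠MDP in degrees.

∠MDP = 84°

1. ∠PMR = 20°  [same arc PR]
2. ∠MPR = 64°  [same arc RM]
3. ∠MRP = 96°  [△PRM]
4. ∠MDP = 84°  [cyclic DPRM, opposite ∠D+∠R]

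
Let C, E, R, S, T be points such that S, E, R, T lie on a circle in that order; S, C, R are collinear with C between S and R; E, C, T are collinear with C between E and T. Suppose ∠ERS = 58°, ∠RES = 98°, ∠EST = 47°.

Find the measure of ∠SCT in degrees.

∠SCT = 99°

1. ∠ETS = 58°  [same arc SE]
2. ∠ESR = 24°  [△SER]
3. ∠SET = 75°  [△SET]
4. ∠ETR = 24°  [same arc ER]
5. ∠SRT = 75°  [same arc ST]
6. ∠RCT = 81°  [△RCT]
7. ∠SCT = 99°  [linear pair at C on SR]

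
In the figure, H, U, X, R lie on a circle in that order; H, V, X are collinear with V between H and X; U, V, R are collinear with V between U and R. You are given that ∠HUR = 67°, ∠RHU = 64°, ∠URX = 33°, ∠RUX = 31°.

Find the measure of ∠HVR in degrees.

1. ∠HRU = 49°  [△HUR]
2. ∠RHX = 31°  [same arc XR]
3. ∠HVR = 100°  [△HVR]

∠HVR = 100°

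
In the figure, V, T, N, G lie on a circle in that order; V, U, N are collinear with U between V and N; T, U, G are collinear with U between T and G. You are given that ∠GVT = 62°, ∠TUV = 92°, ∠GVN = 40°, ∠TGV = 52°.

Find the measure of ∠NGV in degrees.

1. ∠GTV = 66°  [△VTG]
2. ∠GNV = 66°  [same arc VG]
3. ∠NGV = 74°  [△VNG]

∠NGV = 74°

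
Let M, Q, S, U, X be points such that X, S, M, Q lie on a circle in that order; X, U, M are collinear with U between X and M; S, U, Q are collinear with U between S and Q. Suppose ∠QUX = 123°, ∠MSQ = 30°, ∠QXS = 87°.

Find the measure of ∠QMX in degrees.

∠QMX = 66°

1. ∠MUQ = 57°  [linear pair at U on XM]
2. ∠QMS = 93°  [cyclic XSMQ, opposite ∠X+∠M]
3. ∠MQS = 57°  [△SMQ]
4. ∠QMX = 66°  [△MUQ]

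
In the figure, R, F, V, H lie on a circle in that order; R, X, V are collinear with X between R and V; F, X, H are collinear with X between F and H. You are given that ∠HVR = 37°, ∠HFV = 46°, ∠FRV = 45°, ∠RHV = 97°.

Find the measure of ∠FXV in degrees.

1. ∠HFR = 37°  [same arc RH]
2. ∠FXR = 98°  [△RXF]
3. ∠FXV = 82°  [linear pair at X on RV]

∠FXV = 82°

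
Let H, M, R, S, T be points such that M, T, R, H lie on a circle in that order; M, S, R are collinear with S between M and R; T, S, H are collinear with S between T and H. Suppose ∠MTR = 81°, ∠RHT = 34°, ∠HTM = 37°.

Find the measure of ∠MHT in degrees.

∠MHT = 65°

1. ∠RMT = 34°  [same arc TR]
2. ∠MRT = 65°  [△MTR]
3. ∠MHT = 65°  [same arc MT]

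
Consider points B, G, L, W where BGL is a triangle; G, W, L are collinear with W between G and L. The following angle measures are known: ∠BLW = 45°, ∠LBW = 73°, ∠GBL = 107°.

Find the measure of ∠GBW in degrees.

1. ∠BWL = 62°  [△BWL]
2. ∠BLG = 45°  [W on ray LG]
3. ∠BGL = 28°  [△BGL]
4. ∠BWG = 118°  [linear pair at W on GL]
5. ∠BGW = 28°  [W on ray GL]
6. ∠GBW = 34°  [△BGW]

∠GBW = 34°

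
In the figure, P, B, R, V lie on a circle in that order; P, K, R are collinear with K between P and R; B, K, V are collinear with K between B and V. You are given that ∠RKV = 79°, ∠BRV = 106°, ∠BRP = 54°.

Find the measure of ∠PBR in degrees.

∠PBR = 77°

1. ∠BKP = 79°  [vertical angles at K]
2. ∠BPV = 74°  [cyclic PBRV, opposite ∠P+∠R]
3. ∠BVP = 54°  [same arc PB]
4. ∠PBV = 52°  [△PBV]
5. ∠BPR = 49°  [△PKB]
6. ∠PBR = 77°  [△PBR]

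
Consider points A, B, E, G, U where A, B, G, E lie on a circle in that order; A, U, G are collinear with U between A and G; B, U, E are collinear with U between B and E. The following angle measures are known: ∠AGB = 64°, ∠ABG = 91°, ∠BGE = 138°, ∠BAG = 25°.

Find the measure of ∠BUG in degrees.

∠BUG = 99°

1. ∠BEG = 25°  [same arc BG]
2. ∠EBG = 17°  [△BGE]
3. ∠BUG = 99°  [△BUG]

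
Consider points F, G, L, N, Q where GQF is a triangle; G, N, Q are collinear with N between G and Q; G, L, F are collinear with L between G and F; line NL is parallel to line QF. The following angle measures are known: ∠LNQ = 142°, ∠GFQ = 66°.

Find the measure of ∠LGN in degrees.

1. ∠GNL = 38°  [linear pair at N on GQ]
2. ∠GLN = 66°  [NL∥QF, corresponding at L]
3. ∠LGN = 76°  [△GNL]

∠LGN = 76°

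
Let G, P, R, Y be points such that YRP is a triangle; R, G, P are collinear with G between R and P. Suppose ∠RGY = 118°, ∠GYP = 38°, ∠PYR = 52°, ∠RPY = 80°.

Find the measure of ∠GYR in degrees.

∠GYR = 14°

1. ∠PRY = 48°  [△YRP]
2. ∠GRY = 48°  [G on ray RP]
3. ∠GYR = 14°  [△YRG]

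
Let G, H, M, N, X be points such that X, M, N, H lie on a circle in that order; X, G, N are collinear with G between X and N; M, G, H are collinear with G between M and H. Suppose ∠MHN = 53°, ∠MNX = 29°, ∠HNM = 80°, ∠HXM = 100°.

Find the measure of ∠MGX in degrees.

1. ∠MXN = 53°  [same arc MN]
2. ∠MHX = 29°  [same arc XM]
3. ∠HMX = 51°  [△XMH]
4. ∠MGX = 76°  [△XGM]

∠MGX = 76°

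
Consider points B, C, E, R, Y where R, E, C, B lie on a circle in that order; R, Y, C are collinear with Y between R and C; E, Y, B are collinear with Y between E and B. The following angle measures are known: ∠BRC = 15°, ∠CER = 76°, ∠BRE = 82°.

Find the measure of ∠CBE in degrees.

1. ∠BEC = 15°  [same arc CB]
2. ∠BCE = 98°  [cyclic RECB, opposite ∠R+∠C]
3. ∠CBE = 67°  [△ECB]

∠CBE = 67°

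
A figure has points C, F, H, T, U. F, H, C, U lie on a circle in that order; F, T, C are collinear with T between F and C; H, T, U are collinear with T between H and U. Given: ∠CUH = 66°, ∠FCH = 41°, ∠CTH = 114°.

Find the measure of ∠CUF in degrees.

∠CUF = 107°

1. ∠CFH = 66°  [same arc HC]
2. ∠CHF = 73°  [△FHC]
3. ∠CUF = 107°  [cyclic FHCU, opposite ∠H+∠U]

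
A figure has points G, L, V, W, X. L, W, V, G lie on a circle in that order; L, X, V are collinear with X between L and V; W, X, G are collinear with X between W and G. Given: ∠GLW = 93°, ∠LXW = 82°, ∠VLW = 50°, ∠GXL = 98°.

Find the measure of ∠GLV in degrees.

1. ∠GVW = 87°  [cyclic LWVG, opposite ∠L+∠V]
2. ∠VGW = 50°  [same arc WV]
3. ∠GWV = 43°  [△WVG]
4. ∠GLV = 43°  [same arc VG]

∠GLV = 43°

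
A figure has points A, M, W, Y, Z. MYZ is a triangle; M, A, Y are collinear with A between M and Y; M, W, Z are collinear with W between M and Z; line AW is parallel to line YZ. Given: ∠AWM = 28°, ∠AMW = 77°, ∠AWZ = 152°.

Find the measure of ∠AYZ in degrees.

∠AYZ = 75°

1. ∠MAW = 75°  [△MAW]
2. ∠WAY = 105°  [linear pair at A on MY]
3. ∠AYZ = 75°  [AW∥YZ, co-interior at Y–A]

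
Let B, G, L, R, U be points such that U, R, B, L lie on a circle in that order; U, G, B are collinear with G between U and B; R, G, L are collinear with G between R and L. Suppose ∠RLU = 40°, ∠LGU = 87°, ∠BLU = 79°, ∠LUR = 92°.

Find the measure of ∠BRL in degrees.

1. ∠RBU = 40°  [same arc UR]
2. ∠BGR = 87°  [vertical angles at G]
3. ∠BRL = 53°  [△RGB]

∠BRL = 53°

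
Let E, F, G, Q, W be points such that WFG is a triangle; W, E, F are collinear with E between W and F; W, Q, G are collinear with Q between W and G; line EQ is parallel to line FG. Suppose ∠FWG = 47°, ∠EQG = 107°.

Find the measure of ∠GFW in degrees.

∠GFW = 60°

1. ∠EWQ = 47°  [E on WF, Q on WG]
2. ∠EQW = 73°  [linear pair at Q on WG]
3. ∠QEW = 60°  [△WEQ]
4. ∠GFW = 60°  [EQ∥FG, corresponding at E]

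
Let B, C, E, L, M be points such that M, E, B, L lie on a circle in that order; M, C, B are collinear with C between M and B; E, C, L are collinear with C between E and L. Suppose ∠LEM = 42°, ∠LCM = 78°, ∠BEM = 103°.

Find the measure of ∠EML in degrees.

1. ∠LBM = 42°  [same arc ML]
2. ∠BLM = 77°  [cyclic MEBL, opposite ∠E+∠L]
3. ∠BML = 61°  [△MBL]
4. ∠ELM = 41°  [△MCL]
5. ∠EML = 97°  [△MEL]

∠EML = 97°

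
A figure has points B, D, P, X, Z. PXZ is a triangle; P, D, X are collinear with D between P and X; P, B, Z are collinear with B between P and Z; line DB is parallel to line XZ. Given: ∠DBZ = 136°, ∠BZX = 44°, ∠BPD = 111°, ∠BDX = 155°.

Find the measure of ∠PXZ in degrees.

∠PXZ = 25°

1. ∠PZX = 44°  [B on ray ZP]
2. ∠XPZ = 111°  [D on PX, B on PZ]
3. ∠PXZ = 25°  [△PXZ]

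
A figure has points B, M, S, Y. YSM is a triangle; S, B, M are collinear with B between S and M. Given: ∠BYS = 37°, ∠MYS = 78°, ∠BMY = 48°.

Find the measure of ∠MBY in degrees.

1. ∠SMY = 48°  [B on ray MS]
2. ∠MSY = 54°  [△YSM]
3. ∠BSY = 54°  [B on ray SM]
4. ∠SBY = 89°  [△YSB]
5. ∠MBY = 91°  [linear pair at B on SM]

∠MBY = 91°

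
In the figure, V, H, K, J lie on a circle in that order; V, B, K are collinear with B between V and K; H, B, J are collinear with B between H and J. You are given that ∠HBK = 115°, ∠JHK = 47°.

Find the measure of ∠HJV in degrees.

∠HJV = 18°

1. ∠JBV = 115°  [vertical angles at B]
2. ∠JVK = 47°  [same arc KJ]
3. ∠HJV = 18°  [△VBJ]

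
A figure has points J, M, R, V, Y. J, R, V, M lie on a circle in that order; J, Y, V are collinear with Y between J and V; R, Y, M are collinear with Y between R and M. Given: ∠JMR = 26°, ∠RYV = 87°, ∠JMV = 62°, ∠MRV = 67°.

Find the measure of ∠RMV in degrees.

1. ∠JVR = 26°  [same arc JR]
2. ∠JRV = 118°  [cyclic JRVM, opposite ∠R+∠M]
3. ∠RJV = 36°  [△JRV]
4. ∠RMV = 36°  [same arc RV]

∠RMV = 36°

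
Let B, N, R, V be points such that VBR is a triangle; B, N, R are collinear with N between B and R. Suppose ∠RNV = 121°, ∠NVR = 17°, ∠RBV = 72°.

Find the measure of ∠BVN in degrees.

∠BVN = 49°

1. ∠BNV = 59°  [linear pair at N on BR]
2. ∠NBV = 72°  [N on ray BR]
3. ∠BVN = 49°  [△VBN]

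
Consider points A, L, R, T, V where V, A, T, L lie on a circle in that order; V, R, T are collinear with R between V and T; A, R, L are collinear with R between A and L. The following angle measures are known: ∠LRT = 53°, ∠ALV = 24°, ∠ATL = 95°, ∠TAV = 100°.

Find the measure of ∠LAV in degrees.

∠LAV = 71°

1. ∠ARV = 53°  [vertical angles at R]
2. ∠ATV = 24°  [same arc VA]
3. ∠AVT = 56°  [△VAT]
4. ∠LAV = 71°  [△VRA]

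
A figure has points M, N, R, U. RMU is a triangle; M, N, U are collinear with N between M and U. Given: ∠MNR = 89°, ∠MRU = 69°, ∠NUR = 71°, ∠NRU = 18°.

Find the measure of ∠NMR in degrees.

∠NMR = 40°

1. ∠MUR = 71°  [N on ray UM]
2. ∠RMU = 40°  [△RMU]
3. ∠NMR = 40°  [N on ray MU]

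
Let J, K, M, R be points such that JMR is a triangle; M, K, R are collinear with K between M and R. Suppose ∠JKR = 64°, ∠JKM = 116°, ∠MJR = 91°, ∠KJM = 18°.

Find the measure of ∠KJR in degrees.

1. ∠JMK = 46°  [△JMK]
2. ∠JMR = 46°  [K on ray MR]
3. ∠JRM = 43°  [△JMR]
4. ∠JRK = 43°  [K on ray RM]
5. ∠KJR = 73°  [△JKR]

∠KJR = 73°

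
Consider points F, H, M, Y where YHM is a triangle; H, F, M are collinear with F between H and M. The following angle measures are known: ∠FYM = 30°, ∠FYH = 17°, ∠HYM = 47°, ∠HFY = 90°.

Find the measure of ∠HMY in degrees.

1. ∠FHY = 73°  [△YHF]
2. ∠MHY = 73°  [F on ray HM]
3. ∠HMY = 60°  [△YHM]

∠HMY = 60°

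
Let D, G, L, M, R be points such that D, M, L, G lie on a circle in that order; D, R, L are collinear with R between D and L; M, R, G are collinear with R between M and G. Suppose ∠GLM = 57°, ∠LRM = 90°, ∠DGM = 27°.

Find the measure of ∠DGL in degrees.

1. ∠GDM = 123°  [cyclic DMLG, opposite ∠D+∠L]
2. ∠DRG = 90°  [vertical angles at R]
3. ∠DMG = 30°  [△DMG]
4. ∠GDL = 63°  [△DRG]
5. ∠DLG = 30°  [same arc DG]
6. ∠DGL = 87°  [△DLG]

∠DGL = 87°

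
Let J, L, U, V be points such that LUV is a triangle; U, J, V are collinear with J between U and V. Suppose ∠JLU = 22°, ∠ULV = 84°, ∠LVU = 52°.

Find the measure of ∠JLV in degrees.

∠JLV = 62°

1. ∠LUV = 44°  [△LUV]
2. ∠JVL = 52°  [J on ray VU]
3. ∠JUL = 44°  [J on ray UV]
4. ∠LJU = 114°  [△LUJ]
5. ∠LJV = 66°  [linear pair at J on UV]
6. ∠JLV = 62°  [△LJV]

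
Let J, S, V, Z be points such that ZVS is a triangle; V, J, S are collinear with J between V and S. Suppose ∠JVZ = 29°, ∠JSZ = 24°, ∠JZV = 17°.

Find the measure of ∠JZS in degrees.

∠JZS = 110°

1. ∠VJZ = 134°  [△ZVJ]
2. ∠SJZ = 46°  [linear pair at J on VS]
3. ∠JZS = 110°  [△ZJS]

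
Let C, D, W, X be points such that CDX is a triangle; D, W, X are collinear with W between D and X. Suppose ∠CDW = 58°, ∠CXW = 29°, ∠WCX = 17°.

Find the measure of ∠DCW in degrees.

1. ∠CWX = 134°  [△CWX]
2. ∠CWD = 46°  [linear pair at W on DX]
3. ∠DCW = 76°  [△CDW]

∠DCW = 76°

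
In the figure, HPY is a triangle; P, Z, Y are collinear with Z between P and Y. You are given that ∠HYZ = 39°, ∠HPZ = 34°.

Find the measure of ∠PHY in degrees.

∠PHY = 107°

1. ∠HYP = 39°  [Z on ray YP]
2. ∠HPY = 34°  [Z on ray PY]
3. ∠PHY = 107°  [△HPY]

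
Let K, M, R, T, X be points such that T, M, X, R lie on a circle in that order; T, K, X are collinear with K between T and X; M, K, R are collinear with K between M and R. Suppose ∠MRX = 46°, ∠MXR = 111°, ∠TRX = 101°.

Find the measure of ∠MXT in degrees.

∠MXT = 55°

1. ∠MTX = 46°  [same arc MX]
2. ∠TMX = 79°  [cyclic TMXR, opposite ∠M+∠R]
3. ∠MXT = 55°  [△TMX]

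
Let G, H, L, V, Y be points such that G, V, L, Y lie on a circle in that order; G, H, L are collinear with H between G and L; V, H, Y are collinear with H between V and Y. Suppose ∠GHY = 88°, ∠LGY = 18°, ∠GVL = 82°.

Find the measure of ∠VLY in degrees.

1. ∠LHY = 92°  [linear pair at H on GL]
2. ∠LVY = 18°  [same arc LY]
3. ∠GYL = 98°  [cyclic GVLY, opposite ∠V+∠Y]
4. ∠GLY = 64°  [△GLY]
5. ∠LYV = 24°  [△LHY]
6. ∠VLY = 138°  [△VLY]

∠VLY = 138°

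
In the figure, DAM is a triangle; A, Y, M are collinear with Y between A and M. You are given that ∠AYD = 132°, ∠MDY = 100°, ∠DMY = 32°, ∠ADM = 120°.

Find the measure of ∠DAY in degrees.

∠DAY = 28°

1. ∠AMD = 32°  [Y on ray MA]
2. ∠DAM = 28°  [△DAM]
3. ∠DAY = 28°  [Y on ray AM]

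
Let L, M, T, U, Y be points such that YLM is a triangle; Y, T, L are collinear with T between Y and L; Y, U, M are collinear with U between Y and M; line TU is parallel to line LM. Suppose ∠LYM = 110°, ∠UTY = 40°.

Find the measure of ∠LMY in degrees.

∠LMY = 30°

1. ∠TYU = 110°  [T on YL, U on YM]
2. ∠TUY = 30°  [△YTU]
3. ∠LMY = 30°  [TU∥LM, corresponding at U]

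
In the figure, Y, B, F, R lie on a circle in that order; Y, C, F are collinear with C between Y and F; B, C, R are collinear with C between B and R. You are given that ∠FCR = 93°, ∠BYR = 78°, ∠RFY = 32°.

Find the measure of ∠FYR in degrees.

∠FYR = 23°

1. ∠BRF = 55°  [△FCR]
2. ∠BFR = 102°  [cyclic YBFR, opposite ∠Y+∠F]
3. ∠FBR = 23°  [△BFR]
4. ∠FYR = 23°  [same arc FR]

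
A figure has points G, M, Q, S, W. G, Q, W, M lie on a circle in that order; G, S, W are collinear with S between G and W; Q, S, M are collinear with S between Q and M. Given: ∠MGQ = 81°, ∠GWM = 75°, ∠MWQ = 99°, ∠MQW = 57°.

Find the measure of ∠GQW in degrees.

∠GQW = 132°

1. ∠GQM = 75°  [same arc GM]
2. ∠QMW = 24°  [△QWM]
3. ∠GMQ = 24°  [△GQM]
4. ∠QGW = 24°  [same arc QW]
5. ∠GWQ = 24°  [same arc GQ]
6. ∠GQW = 132°  [△GQW]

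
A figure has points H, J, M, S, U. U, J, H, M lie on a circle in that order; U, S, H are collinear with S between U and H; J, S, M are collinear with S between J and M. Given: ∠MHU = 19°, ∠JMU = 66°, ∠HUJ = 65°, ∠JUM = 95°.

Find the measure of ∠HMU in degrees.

1. ∠JHU = 66°  [same arc UJ]
2. ∠HJU = 49°  [△UJH]
3. ∠HMU = 131°  [cyclic UJHM, opposite ∠J+∠M]

∠HMU = 131°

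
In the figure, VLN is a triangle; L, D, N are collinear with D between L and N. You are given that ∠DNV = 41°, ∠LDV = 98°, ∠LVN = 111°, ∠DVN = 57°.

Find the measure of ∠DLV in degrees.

1. ∠LNV = 41°  [D on ray NL]
2. ∠NLV = 28°  [△VLN]
3. ∠DLV = 28°  [D on ray LN]

∠DLV = 28°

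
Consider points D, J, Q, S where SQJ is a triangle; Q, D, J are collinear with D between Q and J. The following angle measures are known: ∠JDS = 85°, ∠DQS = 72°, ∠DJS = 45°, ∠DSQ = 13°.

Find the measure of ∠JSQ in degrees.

1. ∠JQS = 72°  [D on ray QJ]
2. ∠QJS = 45°  [D on ray JQ]
3. ∠JSQ = 63°  [△SQJ]

∠JSQ = 63°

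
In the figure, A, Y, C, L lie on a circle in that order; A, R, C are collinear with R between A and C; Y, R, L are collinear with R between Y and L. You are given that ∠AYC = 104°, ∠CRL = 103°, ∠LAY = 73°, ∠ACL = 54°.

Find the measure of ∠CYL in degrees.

1. ∠CLY = 23°  [△CRL]
2. ∠LCY = 107°  [cyclic AYCL, opposite ∠A+∠C]
3. ∠CYL = 50°  [△YCL]

∠CYL = 50°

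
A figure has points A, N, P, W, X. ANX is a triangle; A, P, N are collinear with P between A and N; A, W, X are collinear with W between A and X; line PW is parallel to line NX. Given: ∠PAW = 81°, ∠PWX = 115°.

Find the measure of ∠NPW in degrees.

∠NPW = 146°

1. ∠AWP = 65°  [linear pair at W on AX]
2. ∠APW = 34°  [△APW]
3. ∠NPW = 146°  [linear pair at P on AN]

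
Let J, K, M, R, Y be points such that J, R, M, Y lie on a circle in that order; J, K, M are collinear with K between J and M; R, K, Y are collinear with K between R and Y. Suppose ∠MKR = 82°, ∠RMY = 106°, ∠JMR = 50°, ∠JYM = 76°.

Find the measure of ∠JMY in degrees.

∠JMY = 56°

1. ∠JKY = 82°  [vertical angles at K]
2. ∠MRY = 48°  [△RKM]
3. ∠MYR = 26°  [△RMY]
4. ∠MKY = 98°  [linear pair at K on JM]
5. ∠JMY = 56°  [△MKY]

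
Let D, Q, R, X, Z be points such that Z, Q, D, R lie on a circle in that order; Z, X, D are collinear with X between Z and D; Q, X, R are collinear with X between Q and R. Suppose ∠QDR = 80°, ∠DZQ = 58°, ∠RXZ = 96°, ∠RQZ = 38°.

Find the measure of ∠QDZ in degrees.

1. ∠DRQ = 58°  [same arc QD]
2. ∠DXQ = 96°  [vertical angles at X]
3. ∠DQR = 42°  [△QDR]
4. ∠QDZ = 42°  [△QXD]

∠QDZ = 42°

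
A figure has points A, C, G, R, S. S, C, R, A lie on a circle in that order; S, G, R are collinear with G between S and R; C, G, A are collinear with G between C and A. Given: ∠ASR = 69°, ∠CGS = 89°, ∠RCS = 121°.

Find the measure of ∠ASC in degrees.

∠ASC = 108°

1. ∠ACR = 69°  [same arc RA]
2. ∠CGR = 91°  [linear pair at G on SR]
3. ∠RAS = 59°  [cyclic SCRA, opposite ∠C+∠A]
4. ∠CRS = 20°  [△CGR]
5. ∠ARS = 52°  [△SRA]
6. ∠CAS = 20°  [same arc SC]
7. ∠ACS = 52°  [same arc SA]
8. ∠ASC = 108°  [△SCA]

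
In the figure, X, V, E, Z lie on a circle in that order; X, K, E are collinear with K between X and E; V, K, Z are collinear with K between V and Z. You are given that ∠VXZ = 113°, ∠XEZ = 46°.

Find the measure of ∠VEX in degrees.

∠VEX = 21°

1. ∠XVZ = 46°  [same arc XZ]
2. ∠VZX = 21°  [△XVZ]
3. ∠VEX = 21°  [same arc XV]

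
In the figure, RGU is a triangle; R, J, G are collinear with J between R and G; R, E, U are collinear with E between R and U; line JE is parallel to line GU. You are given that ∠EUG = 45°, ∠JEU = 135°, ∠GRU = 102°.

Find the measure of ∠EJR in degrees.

∠EJR = 33°

1. ∠JER = 45°  [linear pair at E on RU]
2. ∠ERJ = 102°  [J on RG, E on RU]
3. ∠EJR = 33°  [△RJE]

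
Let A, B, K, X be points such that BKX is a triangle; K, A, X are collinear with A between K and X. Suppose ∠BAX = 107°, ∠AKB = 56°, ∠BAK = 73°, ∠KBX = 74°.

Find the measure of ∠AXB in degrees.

1. ∠BKX = 56°  [A on ray KX]
2. ∠BXK = 50°  [△BKX]
3. ∠AXB = 50°  [A on ray XK]

∠AXB = 50°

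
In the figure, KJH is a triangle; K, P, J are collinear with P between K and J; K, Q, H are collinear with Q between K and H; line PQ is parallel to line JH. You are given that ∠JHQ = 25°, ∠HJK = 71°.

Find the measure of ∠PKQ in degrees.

1. ∠JHK = 25°  [Q on ray HK]
2. ∠HKJ = 84°  [△KJH]
3. ∠PKQ = 84°  [P on KJ, Q on KH]

∠PKQ = 84°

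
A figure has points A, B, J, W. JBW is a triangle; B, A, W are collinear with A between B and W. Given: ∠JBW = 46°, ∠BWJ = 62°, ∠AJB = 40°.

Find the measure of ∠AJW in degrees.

1. ∠ABJ = 46°  [A on ray BW]
2. ∠AWJ = 62°  [A on ray WB]
3. ∠BAJ = 94°  [△JBA]
4. ∠JAW = 86°  [linear pair at A on BW]
5. ∠AJW = 32°  [△JAW]

∠AJW = 32°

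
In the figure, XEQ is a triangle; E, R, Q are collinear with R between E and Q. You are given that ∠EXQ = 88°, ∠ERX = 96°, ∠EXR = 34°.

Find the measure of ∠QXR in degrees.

1. ∠REX = 50°  [△XER]
2. ∠QRX = 84°  [linear pair at R on EQ]
3. ∠QEX = 50°  [R on ray EQ]
4. ∠EQX = 42°  [△XEQ]
5. ∠RQX = 42°  [R on ray QE]
6. ∠QXR = 54°  [△XRQ]

∠QXR = 54°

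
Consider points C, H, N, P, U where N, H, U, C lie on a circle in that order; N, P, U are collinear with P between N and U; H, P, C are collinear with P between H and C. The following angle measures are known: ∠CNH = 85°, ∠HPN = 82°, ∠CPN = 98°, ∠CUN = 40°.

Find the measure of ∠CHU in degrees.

∠CHU = 27°

1. ∠CUH = 95°  [cyclic NHUC, opposite ∠N+∠U]
2. ∠CPU = 82°  [vertical angles at P]
3. ∠HCU = 58°  [△UPC]
4. ∠CHU = 27°  [△HUC]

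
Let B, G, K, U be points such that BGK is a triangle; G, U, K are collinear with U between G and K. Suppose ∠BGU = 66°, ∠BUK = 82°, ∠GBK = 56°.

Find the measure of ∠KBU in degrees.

1. ∠BGK = 66°  [U on ray GK]
2. ∠BKG = 58°  [△BGK]
3. ∠BKU = 58°  [U on ray KG]
4. ∠KBU = 40°  [△BUK]

∠KBU = 40°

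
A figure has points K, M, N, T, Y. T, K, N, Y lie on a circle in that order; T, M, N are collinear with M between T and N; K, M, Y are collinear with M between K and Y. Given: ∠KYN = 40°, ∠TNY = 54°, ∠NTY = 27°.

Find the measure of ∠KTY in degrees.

∠KTY = 67°

1. ∠NKY = 27°  [same arc NY]
2. ∠KNY = 113°  [△KNY]
3. ∠KTY = 67°  [cyclic TKNY, opposite ∠T+∠N]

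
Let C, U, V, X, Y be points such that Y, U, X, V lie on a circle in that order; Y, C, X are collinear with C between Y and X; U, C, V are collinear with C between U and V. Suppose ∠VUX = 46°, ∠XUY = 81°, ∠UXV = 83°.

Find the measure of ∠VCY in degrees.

∠VCY = 86°

1. ∠VYX = 46°  [same arc XV]
2. ∠UVX = 51°  [△UXV]
3. ∠XVY = 99°  [cyclic YUXV, opposite ∠U+∠V]
4. ∠VXY = 35°  [△YXV]
5. ∠VCX = 94°  [△XCV]
6. ∠VCY = 86°  [linear pair at C on YX]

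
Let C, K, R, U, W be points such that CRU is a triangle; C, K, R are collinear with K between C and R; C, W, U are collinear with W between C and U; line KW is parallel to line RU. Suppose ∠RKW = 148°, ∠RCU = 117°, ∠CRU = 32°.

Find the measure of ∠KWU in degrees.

1. ∠CKW = 32°  [linear pair at K on CR]
2. ∠KCW = 117°  [K on CR, W on CU]
3. ∠CWK = 31°  [△CKW]
4. ∠KWU = 149°  [linear pair at W on CU]

∠KWU = 149°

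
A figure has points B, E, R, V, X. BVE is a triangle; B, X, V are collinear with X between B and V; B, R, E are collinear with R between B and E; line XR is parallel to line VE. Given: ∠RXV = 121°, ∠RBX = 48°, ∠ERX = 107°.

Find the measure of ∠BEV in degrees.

∠BEV = 73°

1. ∠BXR = 59°  [linear pair at X on BV]
2. ∠BRX = 73°  [△BXR]
3. ∠BEV = 73°  [XR∥VE, corresponding at R]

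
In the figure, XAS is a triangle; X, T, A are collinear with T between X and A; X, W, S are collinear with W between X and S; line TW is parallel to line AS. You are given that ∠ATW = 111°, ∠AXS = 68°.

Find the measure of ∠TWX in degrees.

∠TWX = 43°

1. ∠WTX = 69°  [linear pair at T on XA]
2. ∠TXW = 68°  [T on XA, W on XS]
3. ∠TWX = 43°  [△XTW]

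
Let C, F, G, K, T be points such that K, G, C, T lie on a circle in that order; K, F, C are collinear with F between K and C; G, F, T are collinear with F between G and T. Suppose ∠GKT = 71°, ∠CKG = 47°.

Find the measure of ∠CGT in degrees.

∠CGT = 24°

1. ∠GCT = 109°  [cyclic KGCT, opposite ∠K+∠C]
2. ∠CTG = 47°  [same arc GC]
3. ∠CGT = 24°  [△GCT]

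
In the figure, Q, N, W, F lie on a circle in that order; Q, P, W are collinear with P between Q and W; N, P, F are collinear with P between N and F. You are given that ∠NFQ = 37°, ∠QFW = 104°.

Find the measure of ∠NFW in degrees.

1. ∠NWQ = 37°  [same arc QN]
2. ∠QNW = 76°  [cyclic QNWF, opposite ∠N+∠F]
3. ∠NQW = 67°  [△QNW]
4. ∠NFW = 67°  [same arc NW]

∠NFW = 67°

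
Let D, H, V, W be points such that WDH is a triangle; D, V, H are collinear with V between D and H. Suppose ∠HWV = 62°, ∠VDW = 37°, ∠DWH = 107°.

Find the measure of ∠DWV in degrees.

1. ∠HDW = 37°  [V on ray DH]
2. ∠DHW = 36°  [△WDH]
3. ∠VHW = 36°  [V on ray HD]
4. ∠HVW = 82°  [△WVH]
5. ∠DVW = 98°  [linear pair at V on DH]
6. ∠DWV = 45°  [△WDV]

∠DWV = 45°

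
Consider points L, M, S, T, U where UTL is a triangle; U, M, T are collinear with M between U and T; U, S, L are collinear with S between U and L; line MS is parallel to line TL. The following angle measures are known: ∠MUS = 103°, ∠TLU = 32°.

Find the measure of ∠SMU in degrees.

1. ∠LUT = 103°  [M on UT, S on UL]
2. ∠LTU = 45°  [△UTL]
3. ∠SMU = 45°  [MS∥TL, corresponding at M]

∠SMU = 45°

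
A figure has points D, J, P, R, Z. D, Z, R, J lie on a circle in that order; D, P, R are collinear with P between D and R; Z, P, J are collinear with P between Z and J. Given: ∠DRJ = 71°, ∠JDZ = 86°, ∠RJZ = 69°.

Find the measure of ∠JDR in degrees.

1. ∠DZJ = 71°  [same arc DJ]
2. ∠JPR = 40°  [△RPJ]
3. ∠DJZ = 23°  [△DZJ]
4. ∠DPJ = 140°  [linear pair at P on DR]
5. ∠JDR = 17°  [△DPJ]

∠JDR = 17°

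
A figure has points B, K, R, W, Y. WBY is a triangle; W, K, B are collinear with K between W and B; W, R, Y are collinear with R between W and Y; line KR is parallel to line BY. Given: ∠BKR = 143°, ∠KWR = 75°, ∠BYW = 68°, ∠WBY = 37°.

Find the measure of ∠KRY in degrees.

∠KRY = 112°

1. ∠RKW = 37°  [linear pair at K on WB]
2. ∠KRW = 68°  [△WKR]
3. ∠KRY = 112°  [linear pair at R on WY]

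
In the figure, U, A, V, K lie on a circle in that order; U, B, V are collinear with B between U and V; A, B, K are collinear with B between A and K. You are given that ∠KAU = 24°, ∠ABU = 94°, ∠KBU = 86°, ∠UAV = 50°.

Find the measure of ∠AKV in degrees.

1. ∠KVU = 24°  [same arc UK]
2. ∠KBV = 94°  [vertical angles at B]
3. ∠AKV = 62°  [△VBK]

∠AKV = 62°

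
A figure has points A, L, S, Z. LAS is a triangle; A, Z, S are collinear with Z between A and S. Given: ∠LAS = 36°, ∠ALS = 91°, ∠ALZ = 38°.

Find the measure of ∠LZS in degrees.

∠LZS = 74°

1. ∠LAZ = 36°  [Z on ray AS]
2. ∠AZL = 106°  [△LAZ]
3. ∠LZS = 74°  [linear pair at Z on AS]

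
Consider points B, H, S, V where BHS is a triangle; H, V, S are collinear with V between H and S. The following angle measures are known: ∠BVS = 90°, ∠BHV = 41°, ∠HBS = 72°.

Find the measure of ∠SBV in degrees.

∠SBV = 23°

1. ∠BHS = 41°  [V on ray HS]
2. ∠BSH = 67°  [△BHS]
3. ∠BSV = 67°  [V on ray SH]
4. ∠SBV = 23°  [△BVS]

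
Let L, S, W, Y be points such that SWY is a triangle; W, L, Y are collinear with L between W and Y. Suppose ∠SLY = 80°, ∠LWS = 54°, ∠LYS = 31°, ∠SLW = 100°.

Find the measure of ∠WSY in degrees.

∠WSY = 95°

1. ∠SWY = 54°  [L on ray WY]
2. ∠SYW = 31°  [L on ray YW]
3. ∠WSY = 95°  [△SWY]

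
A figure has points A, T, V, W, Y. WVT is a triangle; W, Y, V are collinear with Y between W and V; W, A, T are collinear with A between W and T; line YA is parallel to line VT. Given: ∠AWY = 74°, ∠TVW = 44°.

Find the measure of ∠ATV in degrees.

1. ∠TWV = 74°  [Y on WV, A on WT]
2. ∠VTW = 62°  [△WVT]
3. ∠ATV = 62°  [A on ray TW]

∠ATV = 62°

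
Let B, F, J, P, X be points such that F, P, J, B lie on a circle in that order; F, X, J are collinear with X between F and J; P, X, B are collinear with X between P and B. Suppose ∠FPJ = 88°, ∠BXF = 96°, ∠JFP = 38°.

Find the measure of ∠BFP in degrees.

∠BFP = 68°

1. ∠FJP = 54°  [△FPJ]
2. ∠JXP = 96°  [vertical angles at X]
3. ∠JBP = 38°  [same arc PJ]
4. ∠BPJ = 30°  [△PXJ]
5. ∠BJP = 112°  [△PJB]
6. ∠BFP = 68°  [cyclic FPJB, opposite ∠F+∠J]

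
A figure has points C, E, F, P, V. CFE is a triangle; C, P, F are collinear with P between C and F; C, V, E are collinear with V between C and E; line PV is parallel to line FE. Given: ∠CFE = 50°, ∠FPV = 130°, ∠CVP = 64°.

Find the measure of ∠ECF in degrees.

1. ∠CPV = 50°  [PV∥FE, corresponding at P]
2. ∠PCV = 66°  [△CPV]
3. ∠ECF = 66°  [P on CF, V on CE]

∠ECF = 66°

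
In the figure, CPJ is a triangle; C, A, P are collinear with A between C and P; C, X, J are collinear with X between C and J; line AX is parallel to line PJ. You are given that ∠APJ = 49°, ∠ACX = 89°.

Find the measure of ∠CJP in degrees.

1. ∠CPJ = 49°  [A on ray PC]
2. ∠JCP = 89°  [A on CP, X on CJ]
3. ∠CJP = 42°  [△CPJ]

∠CJP = 42°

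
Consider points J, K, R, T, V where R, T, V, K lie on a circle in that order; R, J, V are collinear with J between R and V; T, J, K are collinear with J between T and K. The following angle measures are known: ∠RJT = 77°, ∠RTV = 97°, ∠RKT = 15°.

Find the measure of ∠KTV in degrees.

∠KTV = 62°

1. ∠TJV = 103°  [linear pair at J on RV]
2. ∠RVT = 15°  [same arc RT]
3. ∠KTV = 62°  [△TJV]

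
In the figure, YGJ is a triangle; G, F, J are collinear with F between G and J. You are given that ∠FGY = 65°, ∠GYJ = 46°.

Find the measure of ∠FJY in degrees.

1. ∠JGY = 65°  [F on ray GJ]
2. ∠GJY = 69°  [△YGJ]
3. ∠FJY = 69°  [F on ray JG]

∠FJY = 69°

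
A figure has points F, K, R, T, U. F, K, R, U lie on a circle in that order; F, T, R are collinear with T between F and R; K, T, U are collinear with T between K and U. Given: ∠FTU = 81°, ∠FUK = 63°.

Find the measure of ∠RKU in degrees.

1. ∠KTR = 81°  [vertical angles at T]
2. ∠FRK = 63°  [same arc FK]
3. ∠RKU = 36°  [△KTR]

∠RKU = 36°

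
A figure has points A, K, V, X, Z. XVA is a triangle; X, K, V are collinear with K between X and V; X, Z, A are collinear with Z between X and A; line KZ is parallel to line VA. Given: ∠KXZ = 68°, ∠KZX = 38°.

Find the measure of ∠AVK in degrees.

1. ∠XKZ = 74°  [△XKZ]
2. ∠VKZ = 106°  [linear pair at K on XV]
3. ∠AVK = 74°  [KZ∥VA, co-interior at V–K]

∠AVK = 74°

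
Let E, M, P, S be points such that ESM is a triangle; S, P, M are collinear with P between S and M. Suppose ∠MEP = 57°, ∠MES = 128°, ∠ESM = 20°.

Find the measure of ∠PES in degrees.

∠PES = 71°

1. ∠EMS = 32°  [△ESM]
2. ∠ESP = 20°  [P on ray SM]
3. ∠EMP = 32°  [P on ray MS]
4. ∠EPM = 91°  [△EPM]
5. ∠EPS = 89°  [linear pair at P on SM]
6. ∠PES = 71°  [△ESP]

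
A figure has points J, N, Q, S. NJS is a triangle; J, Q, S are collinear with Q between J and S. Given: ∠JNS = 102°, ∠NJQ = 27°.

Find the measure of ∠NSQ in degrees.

∠NSQ = 51°

1. ∠NJS = 27°  [Q on ray JS]
2. ∠JSN = 51°  [△NJS]
3. ∠NSQ = 51°  [Q on ray SJ]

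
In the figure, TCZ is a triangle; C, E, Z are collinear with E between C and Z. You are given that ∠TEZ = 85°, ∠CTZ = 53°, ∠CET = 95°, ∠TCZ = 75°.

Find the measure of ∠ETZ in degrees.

1. ∠CZT = 52°  [△TCZ]
2. ∠EZT = 52°  [E on ray ZC]
3. ∠ETZ = 43°  [△TEZ]

∠ETZ = 43°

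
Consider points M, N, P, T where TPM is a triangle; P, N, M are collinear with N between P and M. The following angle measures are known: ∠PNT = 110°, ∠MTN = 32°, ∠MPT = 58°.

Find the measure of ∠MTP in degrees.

1. ∠MNT = 70°  [linear pair at N on PM]
2. ∠NMT = 78°  [△TNM]
3. ∠PMT = 78°  [N on ray MP]
4. ∠MTP = 44°  [△TPM]

∠MTP = 44°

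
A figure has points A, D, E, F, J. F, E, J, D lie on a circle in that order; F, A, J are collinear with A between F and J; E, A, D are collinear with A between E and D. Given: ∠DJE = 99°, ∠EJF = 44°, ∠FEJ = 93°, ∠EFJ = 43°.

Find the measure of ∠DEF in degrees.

∠DEF = 55°

1. ∠DFE = 81°  [cyclic FEJD, opposite ∠F+∠J]
2. ∠EDF = 44°  [same arc FE]
3. ∠DEF = 55°  [△FED]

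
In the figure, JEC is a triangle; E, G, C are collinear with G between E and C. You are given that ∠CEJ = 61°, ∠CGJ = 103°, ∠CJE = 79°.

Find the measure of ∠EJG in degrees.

1. ∠GEJ = 61°  [G on ray EC]
2. ∠EGJ = 77°  [linear pair at G on EC]
3. ∠EJG = 42°  [△JEG]

∠EJG = 42°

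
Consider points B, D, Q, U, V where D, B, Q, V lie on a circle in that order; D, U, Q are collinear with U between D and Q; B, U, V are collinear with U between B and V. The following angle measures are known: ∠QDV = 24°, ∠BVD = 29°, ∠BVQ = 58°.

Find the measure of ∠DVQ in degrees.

∠DVQ = 87°

1. ∠BQD = 29°  [same arc DB]
2. ∠BDQ = 58°  [same arc BQ]
3. ∠DBQ = 93°  [△DBQ]
4. ∠DVQ = 87°  [cyclic DBQV, opposite ∠B+∠V]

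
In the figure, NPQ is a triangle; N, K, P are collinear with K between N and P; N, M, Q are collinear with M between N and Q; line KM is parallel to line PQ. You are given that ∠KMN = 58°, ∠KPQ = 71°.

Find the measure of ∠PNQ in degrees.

∠PNQ = 51°

1. ∠NQP = 58°  [KM∥PQ, corresponding at M]
2. ∠NPQ = 71°  [K on ray PN]
3. ∠PNQ = 51°  [△NPQ]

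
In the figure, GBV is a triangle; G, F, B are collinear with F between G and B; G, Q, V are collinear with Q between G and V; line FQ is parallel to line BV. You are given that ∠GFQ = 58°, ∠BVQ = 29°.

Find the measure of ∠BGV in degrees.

1. ∠GBV = 58°  [FQ∥BV, corresponding at F]
2. ∠BVG = 29°  [Q on ray VG]
3. ∠BGV = 93°  [△GBV]

∠BGV = 93°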